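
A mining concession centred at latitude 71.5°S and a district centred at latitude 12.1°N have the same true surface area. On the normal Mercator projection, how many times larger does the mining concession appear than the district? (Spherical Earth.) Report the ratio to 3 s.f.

9.50

Mercator areal scale is sec²φ.
At 71.5°: sec²(71.5°) = 1/0.3173² = 9.932.
At 12.1°: sec²(12.1°) = 1/0.9778² = 1.046.
Ratio = 9.932/1.046 = cos²(12.1°)/cos²(71.5°) ≈ 9.50.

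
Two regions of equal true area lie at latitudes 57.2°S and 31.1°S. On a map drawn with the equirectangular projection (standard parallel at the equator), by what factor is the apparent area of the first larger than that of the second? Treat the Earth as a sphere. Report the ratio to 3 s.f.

For the equirectangular projection with φ₀ = 0 (plate carrée), h = 1 along meridians and k = sec φ along parallels.
Areal scale at 57.2°: h·k = 1.000 × 1.846 = 1.846.
Areal scale at 31.1°: h·k = 1.000 × 1.168 = 1.168.
Ratio = 1.846/1.168 ≈ 1.58.

1.58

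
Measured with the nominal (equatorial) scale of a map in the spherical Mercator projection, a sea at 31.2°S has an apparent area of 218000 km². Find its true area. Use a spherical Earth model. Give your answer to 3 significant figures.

159000 km²

Mercator is conformal, so the point scale is isotropic: h = k = sec φ = 1/cos φ.
Areal scale = k² = sec²φ = 1/cos²(31.2°) = 1/0.8554² = 1.367.
True area = apparent / (areal scale) = 218000 / 1.367 ≈ 159000 km².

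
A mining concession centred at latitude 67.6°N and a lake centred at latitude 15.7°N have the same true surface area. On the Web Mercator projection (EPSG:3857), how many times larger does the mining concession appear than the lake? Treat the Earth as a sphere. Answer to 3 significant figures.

On Mercator, area is exaggerated by sec²φ = 1/cos²φ.
At 67.6°: sec²(67.6°) = 1/0.3811² = 6.886.
At 15.7°: sec²(15.7°) = 1/0.9627² = 1.079.
Ratio = 6.886/1.079 = cos²(15.7°)/cos²(67.6°) ≈ 6.38.

6.38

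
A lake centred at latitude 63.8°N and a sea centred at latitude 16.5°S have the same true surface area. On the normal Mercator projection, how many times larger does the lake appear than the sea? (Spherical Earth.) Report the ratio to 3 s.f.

4.72

Mercator is conformal with k = sec φ, so areal scale = k² = sec²φ.
At 63.8°: sec²(63.8°) = 1/0.4415² = 5.130.
At 16.5°: sec²(16.5°) = 1/0.9588² = 1.088.
Ratio = 5.130/1.088 = cos²(16.5°)/cos²(63.8°) ≈ 4.72.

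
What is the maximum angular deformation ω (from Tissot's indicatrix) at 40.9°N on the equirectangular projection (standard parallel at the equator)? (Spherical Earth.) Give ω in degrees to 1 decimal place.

For the equirectangular projection with φ₀ = 0 (plate carrée), h = 1 along meridians and k = sec φ along parallels.
At 40.9°: h = 1.000, k = 1.323; principal scales a = 1.323, b = 1.000.
sin(ω/2) = (a − b)/(a + b) = 0.3230/2.323 = 0.1390, so ω = 2 arcsin(0.1390) ≈ 16.0°.

16.0°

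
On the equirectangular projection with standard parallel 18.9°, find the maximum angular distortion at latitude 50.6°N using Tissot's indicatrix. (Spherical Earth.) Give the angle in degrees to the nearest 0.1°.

22.7°

The equidistant cylindrical projection with φ₀ = 18.9° has h = 1 (meridians true) and k = cos φ₀ / cos φ along parallels.
At 50.6°: h = 1.000, k = 1.491; principal scales a = 1.491, b = 1.000.
sin(ω/2) = (a − b)/(a + b) = 0.4905/2.491 = 0.1970, so ω = 2 arcsin(0.1970) ≈ 22.7°.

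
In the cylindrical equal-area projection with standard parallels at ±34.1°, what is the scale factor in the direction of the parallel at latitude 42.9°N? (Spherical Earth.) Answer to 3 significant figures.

A cylindrical equal-area projection with standard parallel φ₀ has meridian scale h = cos φ / cos φ₀ and parallel scale k = cos φ₀ / cos φ (so areas are preserved, h·k = 1).
k = cos 34.1° / cos 42.9° = 0.8281/0.7325 = 1.130.

1.13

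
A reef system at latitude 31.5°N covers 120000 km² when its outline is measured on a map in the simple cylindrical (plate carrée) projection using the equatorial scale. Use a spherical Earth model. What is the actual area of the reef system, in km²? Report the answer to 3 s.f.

For the equirectangular projection with φ₀ = 0 (plate carrée), h = 1 along meridians and k = sec φ along parallels.
Areal scale = h·k = 1 × sec φ; at 31.5°, h = 1.000, k = 1.173, so h·k = 1.173.
True area = apparent / (areal scale) = 120000 / 1.173 ≈ 102000 km².

102000 km²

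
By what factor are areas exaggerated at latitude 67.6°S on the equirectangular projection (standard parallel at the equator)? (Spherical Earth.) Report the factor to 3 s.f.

2.62

In the plate carrée (x = Rλ, y = Rφ), meridians are true-scale (h = 1) and parallels are stretched by k = sec φ.
Areal scale = h·k = 1 × sec φ; at 67.6°, h = 1.000, k = 2.624, so h·k = 2.624.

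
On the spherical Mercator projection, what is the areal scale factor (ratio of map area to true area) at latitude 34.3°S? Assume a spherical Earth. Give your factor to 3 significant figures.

For Mercator, h = k = sec φ (a conformal cylindrical projection has a single point scale, 1/cos φ).
Areal scale = k² = sec²φ = 1/cos²(34.3°) = 1/0.8261² = 1.465.

1.47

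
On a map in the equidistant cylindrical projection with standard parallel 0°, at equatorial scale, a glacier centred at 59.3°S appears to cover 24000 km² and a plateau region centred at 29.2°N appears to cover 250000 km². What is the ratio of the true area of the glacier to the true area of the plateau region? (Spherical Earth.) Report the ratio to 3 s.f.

Plate carrée has h = 1 and k = sec φ, giving areal scale sec φ; true area = (apparent area) · cos φ.
True area of glacier: 24000 × cos(59.3°) = 24000 × 0.5105 = 12250 km².
True area of plateau region: 250000 × cos(29.2°) = 250000 × 0.8729 = 218200 km².
Ratio = 12250 / 218200 ≈ 0.0561.

0.0561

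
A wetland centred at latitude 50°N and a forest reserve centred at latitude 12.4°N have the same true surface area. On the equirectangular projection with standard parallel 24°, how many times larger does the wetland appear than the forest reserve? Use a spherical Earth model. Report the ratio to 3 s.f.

The equidistant cylindrical projection with φ₀ = 24° has h = 1 (meridians true) and k = cos φ₀ / cos φ along parallels.
Areal scale at 50°: h·k = 1.000 × 1.421 = 1.421.
Areal scale at 12.4°: h·k = 1.000 × 0.9354 = 0.9354.
Ratio = 1.421/0.9354 ≈ 1.52.

1.52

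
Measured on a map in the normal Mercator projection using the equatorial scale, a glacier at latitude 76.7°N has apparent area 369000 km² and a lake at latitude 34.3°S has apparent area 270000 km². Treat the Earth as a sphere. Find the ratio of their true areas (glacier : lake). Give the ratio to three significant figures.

0.106

On Mercator the areal scale is sec²φ, so true area = apparent × cos²φ.
True area of glacier: 369000 × cos²(76.7°) = 369000 × 0.05292 = 19530 km².
True area of lake: 270000 × cos²(34.3°) = 270000 × 0.6824 = 184300 km².
Ratio = 19530 / 184300 ≈ 0.106.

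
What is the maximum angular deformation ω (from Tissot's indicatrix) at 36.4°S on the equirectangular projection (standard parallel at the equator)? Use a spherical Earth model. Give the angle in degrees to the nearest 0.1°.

In the plate carrée (x = Rλ, y = Rφ), meridians are true-scale (h = 1) and parallels are stretched by k = sec φ.
At 36.4°: h = 1.000, k = 1.242; principal scales a = 1.242, b = 1.000.
sin(ω/2) = (a − b)/(a + b) = 0.2424/2.242 = 0.1081, so ω = 2 arcsin(0.1081) ≈ 12.4°.

12.4°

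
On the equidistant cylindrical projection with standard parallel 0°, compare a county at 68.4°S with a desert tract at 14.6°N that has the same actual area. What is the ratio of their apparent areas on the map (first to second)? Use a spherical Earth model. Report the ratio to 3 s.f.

2.63

For the equirectangular projection with φ₀ = 0 (plate carrée), h = 1 along meridians and k = sec φ along parallels.
Areal scale at 68.4°: h·k = 1.000 × 2.716 = 2.716.
Areal scale at 14.6°: h·k = 1.000 × 1.033 = 1.033.
Ratio = 2.716/1.033 ≈ 2.63.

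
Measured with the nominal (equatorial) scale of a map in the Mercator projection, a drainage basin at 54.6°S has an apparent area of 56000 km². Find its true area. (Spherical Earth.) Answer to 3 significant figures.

18800 km²

For Mercator, h = k = sec φ (a conformal cylindrical projection has a single point scale, 1/cos φ).
Areal scale = k² = sec²φ = 1/cos²(54.6°) = 1/0.5793² = 2.980.
True area = apparent / (areal scale) = 56000 / 2.980 ≈ 18800 km².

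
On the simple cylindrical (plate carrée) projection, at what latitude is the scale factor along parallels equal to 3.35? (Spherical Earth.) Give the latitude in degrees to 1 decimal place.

72.6°

Plate carrée: h = 1, k = sec φ along parallels.
sec φ = 3.35  ⇒  cos φ = 0.2985  ⇒  φ ≈ 72.6°.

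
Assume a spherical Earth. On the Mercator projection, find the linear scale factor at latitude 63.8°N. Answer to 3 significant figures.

2.26

For Mercator, h = k = sec φ (a conformal cylindrical projection has a single point scale, 1/cos φ).
k = 1/cos 63.8° = 1/0.4415 = 2.265.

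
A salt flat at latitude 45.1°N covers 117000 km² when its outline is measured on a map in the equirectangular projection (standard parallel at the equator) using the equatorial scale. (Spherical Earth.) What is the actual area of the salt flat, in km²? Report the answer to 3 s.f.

82600 km²

Plate carrée maps x = Rλ, y = Rφ. The meridian scale is h = 1 and the parallel scale is k = 1/cos φ = sec φ.
Areal scale = h·k = 1 × sec φ; at 45.1°, h = 1.000, k = 1.417, so h·k = 1.417.
True area = apparent / (areal scale) = 117000 / 1.417 ≈ 82600 km².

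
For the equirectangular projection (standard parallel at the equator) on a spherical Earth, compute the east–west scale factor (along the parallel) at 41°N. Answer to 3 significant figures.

1.33

In the plate carrée (x = Rλ, y = Rφ), meridians are true-scale (h = 1) and parallels are stretched by k = sec φ.
k = 1/cos 41° = 1/0.7547 = 1.325.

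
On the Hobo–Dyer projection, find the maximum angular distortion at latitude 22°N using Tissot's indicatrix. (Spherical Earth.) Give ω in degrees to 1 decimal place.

The Hobo–Dyer projection is cylindrical equal-area with φ₀ = 37.5°. Cylindrical equal-area (φ₀ = 37.5°): h = cos φ / cos 37.5° along meridians, k = cos 37.5° / cos φ along parallels; h·k = 1.
At 22°: h = 1.169, k = 0.8557; principal scales a = 1.169, b = 0.8557.
sin(ω/2) = (a − b)/(a + b) = 0.3130/2.024 = 0.1546, so ω = 2 arcsin(0.1546) ≈ 17.8°.

17.8°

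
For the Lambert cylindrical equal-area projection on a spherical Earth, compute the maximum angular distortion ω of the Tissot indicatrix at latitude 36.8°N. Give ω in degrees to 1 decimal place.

25.3°

The Lambert cylindrical equal-area projection is the cylindrical equal-area projection with its standard parallel at the equator (φ₀ = 0). Cylindrical equal-area (φ₀ = 0°): h = cos φ / cos 0° along meridians, k = cos 0° / cos φ along parallels; h·k = 1.
At 36.8°: h = 0.8007, k = 1.249; principal scales a = 1.249, b = 0.8007.
sin(ω/2) = (a − b)/(a + b) = 0.4481/2.050 = 0.2186, so ω = 2 arcsin(0.2186) ≈ 25.3°.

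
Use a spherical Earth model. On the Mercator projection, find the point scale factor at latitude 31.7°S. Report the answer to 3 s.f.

Mercator is conformal, so the point scale is isotropic: h = k = sec φ = 1/cos φ.
k = 1/cos 31.7° = 1/0.8508 = 1.175.

1.18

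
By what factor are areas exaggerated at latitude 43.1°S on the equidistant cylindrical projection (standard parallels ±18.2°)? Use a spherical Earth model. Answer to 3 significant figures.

1.30

With standard parallel φ₀ = 18.2°, the equirectangular projection gives x = Rλ cos φ₀, y = Rφ, so h = 1 and k = cos 18.2° / cos φ.
Areal scale = h·k = 1 × cos φ₀ / cos φ; at 43.1°, h = 1.000, k = 1.301, so h·k = 1.301.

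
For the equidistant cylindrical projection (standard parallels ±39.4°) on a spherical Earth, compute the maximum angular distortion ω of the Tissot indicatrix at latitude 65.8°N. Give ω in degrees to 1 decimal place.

The equidistant cylindrical projection with φ₀ = 39.4° has h = 1 (meridians true) and k = cos φ₀ / cos φ along parallels.
At 65.8°: h = 1.000, k = 1.885; principal scales a = 1.885, b = 1.000.
sin(ω/2) = (a − b)/(a + b) = 0.8851/2.885 = 0.3068, so ω = 2 arcsin(0.3068) ≈ 35.7°.

35.7°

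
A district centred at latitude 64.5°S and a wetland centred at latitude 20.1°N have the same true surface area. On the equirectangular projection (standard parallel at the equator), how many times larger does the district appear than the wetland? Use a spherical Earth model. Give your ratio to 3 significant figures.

For the equirectangular projection with φ₀ = 0 (plate carrée), h = 1 along meridians and k = sec φ along parallels.
Areal scale at 64.5°: h·k = 1.000 × 2.323 = 2.323.
Areal scale at 20.1°: h·k = 1.000 × 1.065 = 1.065.
Ratio = 2.323/1.065 ≈ 2.18.

2.18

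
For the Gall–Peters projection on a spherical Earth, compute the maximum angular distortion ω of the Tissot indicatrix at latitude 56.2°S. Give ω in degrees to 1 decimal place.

27.2°

Gall–Peters is a cylindrical equal-area projection with standard parallels at ±45°. Cylindrical equal-area (φ₀ = 45°): h = cos φ / cos 45° along meridians, k = cos 45° / cos φ along parallels; h·k = 1.
At 56.2°: h = 0.7867, k = 1.271; principal scales a = 1.271, b = 0.7867.
sin(ω/2) = (a − b)/(a + b) = 0.4844/2.058 = 0.2354, so ω = 2 arcsin(0.2354) ≈ 27.2°.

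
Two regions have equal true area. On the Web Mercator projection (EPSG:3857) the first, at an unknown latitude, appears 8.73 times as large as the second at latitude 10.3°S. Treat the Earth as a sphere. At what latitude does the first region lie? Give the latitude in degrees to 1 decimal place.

On Mercator, (apparent₁)/(apparent₂) = sec²φ₁ / sec²φ₂ when true areas are equal.
cos²φ₂ / cos²φ₁ = 8.73  ⇒  cos φ₁ = cos 10.3° / √8.73 = 0.9839/2.955 = 0.3330.
φ₁ = arccos(0.3330) ≈ 70.5°.

70.5°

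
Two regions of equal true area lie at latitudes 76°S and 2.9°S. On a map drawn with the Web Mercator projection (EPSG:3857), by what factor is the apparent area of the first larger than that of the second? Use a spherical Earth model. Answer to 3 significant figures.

Mercator areal scale is sec²φ.
At 76°: sec²(76°) = 1/0.2419² = 17.09.
At 2.9°: sec²(2.9°) = 1/0.9987² = 1.003.
Ratio = 17.09/1.003 = cos²(2.9°)/cos²(76°) ≈ 17.0.

17.0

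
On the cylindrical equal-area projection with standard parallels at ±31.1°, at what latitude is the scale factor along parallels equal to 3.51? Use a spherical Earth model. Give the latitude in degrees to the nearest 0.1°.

75.9°

Cylindrical equal-area (φ₀ = 31.1°): h = cos φ / cos 31.1° along meridians, k = cos 31.1° / cos φ along parallels; h·k = 1.
k = cos φ₀ / cos φ = 3.51  ⇒  cos φ = cos 31.1° / 3.51 = 0.2440.
φ = arccos(0.2440) ≈ 75.9°.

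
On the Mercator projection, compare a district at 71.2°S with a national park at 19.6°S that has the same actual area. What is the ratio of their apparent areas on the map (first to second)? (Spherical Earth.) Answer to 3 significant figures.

Mercator areal scale is sec²φ.
At 71.2°: sec²(71.2°) = 1/0.3223² = 9.629.
At 19.6°: sec²(19.6°) = 1/0.9421² = 1.127.
Ratio = 9.629/1.127 = cos²(19.6°)/cos²(71.2°) ≈ 8.55.

8.55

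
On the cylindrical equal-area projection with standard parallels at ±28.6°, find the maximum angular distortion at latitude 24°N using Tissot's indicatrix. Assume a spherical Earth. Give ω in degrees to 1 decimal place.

4.5°

Cylindrical equal-area (φ₀ = 28.6°): h = cos φ / cos 28.6° along meridians, k = cos 28.6° / cos φ along parallels; h·k = 1.
At 24°: h = 1.041, k = 0.9611; principal scales a = 1.041, b = 0.9611.
sin(ω/2) = (a − b)/(a + b) = 0.07943/2.002 = 0.03969, so ω = 2 arcsin(0.03969) ≈ 4.5°.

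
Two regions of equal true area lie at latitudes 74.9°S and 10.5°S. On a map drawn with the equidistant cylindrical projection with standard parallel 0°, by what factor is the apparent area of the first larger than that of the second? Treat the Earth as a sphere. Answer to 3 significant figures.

For the equirectangular projection with φ₀ = 0 (plate carrée), h = 1 along meridians and k = sec φ along parallels.
Areal scale at 74.9°: h·k = 1.000 × 3.839 = 3.839.
Areal scale at 10.5°: h·k = 1.000 × 1.017 = 1.017.
Ratio = 3.839/1.017 ≈ 3.77.

3.77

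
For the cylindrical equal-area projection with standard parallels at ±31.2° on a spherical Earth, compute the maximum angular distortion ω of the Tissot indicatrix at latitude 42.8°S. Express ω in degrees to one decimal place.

17.5°

A cylindrical equal-area projection with standard parallel φ₀ has meridian scale h = cos φ / cos φ₀ and parallel scale k = cos φ₀ / cos φ (so areas are preserved, h·k = 1).
At 42.8°: h = 0.8578, k = 1.166; principal scales a = 1.166, b = 0.8578.
sin(ω/2) = (a − b)/(a + b) = 0.3080/2.024 = 0.1522, so ω = 2 arcsin(0.1522) ≈ 17.5°.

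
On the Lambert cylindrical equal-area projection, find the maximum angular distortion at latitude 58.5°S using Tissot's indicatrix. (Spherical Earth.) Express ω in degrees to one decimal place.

The Lambert cylindrical equal-area projection is the cylindrical equal-area projection with its standard parallel at the equator (φ₀ = 0). A cylindrical equal-area projection with standard parallel φ₀ has meridian scale h = cos φ / cos φ₀ and parallel scale k = cos φ₀ / cos φ (so areas are preserved, h·k = 1).
At 58.5°: h = 0.5225, k = 1.914; principal scales a = 1.914, b = 0.5225.
sin(ω/2) = (a − b)/(a + b) = 1.391/2.436 = 0.5711, so ω = 2 arcsin(0.5711) ≈ 69.7°.

69.7°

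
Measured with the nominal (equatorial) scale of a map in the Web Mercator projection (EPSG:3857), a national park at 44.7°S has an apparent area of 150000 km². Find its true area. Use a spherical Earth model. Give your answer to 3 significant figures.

75800 km²

Mercator is conformal, so the point scale is isotropic: h = k = sec φ = 1/cos φ.
Areal scale = k² = sec²φ = 1/cos²(44.7°) = 1/0.7108² = 1.979.
True area = apparent / (areal scale) = 150000 / 1.979 ≈ 75800 km².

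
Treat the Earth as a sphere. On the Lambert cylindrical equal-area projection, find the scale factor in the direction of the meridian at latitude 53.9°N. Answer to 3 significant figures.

The Lambert cylindrical equal-area projection is the cylindrical equal-area projection with its standard parallel at the equator (φ₀ = 0). A cylindrical equal-area projection with standard parallel φ₀ has meridian scale h = cos φ / cos φ₀ and parallel scale k = cos φ₀ / cos φ (so areas are preserved, h·k = 1).
h = cos 53.9° / cos 0° = 0.5892/1.000 = 0.5892.

0.589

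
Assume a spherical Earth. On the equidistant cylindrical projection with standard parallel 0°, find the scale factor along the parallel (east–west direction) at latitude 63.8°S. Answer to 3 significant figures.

Plate carrée maps x = Rλ, y = Rφ. The meridian scale is h = 1 and the parallel scale is k = 1/cos φ = sec φ.
k = 1/cos 63.8° = 1/0.4415 = 2.265.

2.26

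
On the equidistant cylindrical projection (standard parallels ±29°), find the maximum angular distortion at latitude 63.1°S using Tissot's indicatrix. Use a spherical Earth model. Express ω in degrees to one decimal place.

The equidistant cylindrical projection with φ₀ = 29° has h = 1 (meridians true) and k = cos φ₀ / cos φ along parallels.
At 63.1°: h = 1.000, k = 1.933; principal scales a = 1.933, b = 1.000.
sin(ω/2) = (a − b)/(a + b) = 0.9331/2.933 = 0.3181, so ω = 2 arcsin(0.3181) ≈ 37.1°.

37.1°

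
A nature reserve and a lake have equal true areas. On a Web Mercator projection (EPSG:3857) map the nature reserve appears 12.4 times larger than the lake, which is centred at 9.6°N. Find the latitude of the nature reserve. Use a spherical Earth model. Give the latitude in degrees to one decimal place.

73.7°

Mercator areal scale is sec²φ, so apparent-area ratio = sec²φ₁ / sec²φ₂ = cos²φ₂ / cos²φ₁.
cos²φ₂ / cos²φ₁ = 12.4  ⇒  cos φ₁ = cos 9.6° / √12.4 = 0.9860/3.521 = 0.2800.
φ₁ = arccos(0.2800) ≈ 73.7°.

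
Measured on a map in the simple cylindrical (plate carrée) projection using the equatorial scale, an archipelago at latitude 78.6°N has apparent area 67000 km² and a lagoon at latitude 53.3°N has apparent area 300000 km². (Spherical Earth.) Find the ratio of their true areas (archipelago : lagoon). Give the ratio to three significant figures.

0.0739

On the plate carrée, areal scale = h·k = 1 × sec φ, so true area = apparent × cos φ.
True area of archipelago: 67000 × cos(78.6°) = 67000 × 0.1977 = 13240 km².
True area of lagoon: 300000 × cos(53.3°) = 300000 × 0.5976 = 179300 km².
Ratio = 13240 / 179300 ≈ 0.0739.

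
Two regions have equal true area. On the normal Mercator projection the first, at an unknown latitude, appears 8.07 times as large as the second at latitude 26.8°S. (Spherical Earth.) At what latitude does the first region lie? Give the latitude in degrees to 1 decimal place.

71.7°

Mercator areal scale is sec²φ, so apparent-area ratio = sec²φ₁ / sec²φ₂ = cos²φ₂ / cos²φ₁.
cos²φ₂ / cos²φ₁ = 8.07  ⇒  cos φ₁ = cos 26.8° / √8.07 = 0.8926/2.841 = 0.3142.
φ₁ = arccos(0.3142) ≈ 71.7°.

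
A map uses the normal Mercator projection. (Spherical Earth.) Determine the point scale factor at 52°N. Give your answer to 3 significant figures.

The Mercator projection is conformal; its linear scale factor is the same in every direction and equals sec φ = 1/cos φ.
k = 1/cos 52° = 1/0.6157 = 1.624.

1.62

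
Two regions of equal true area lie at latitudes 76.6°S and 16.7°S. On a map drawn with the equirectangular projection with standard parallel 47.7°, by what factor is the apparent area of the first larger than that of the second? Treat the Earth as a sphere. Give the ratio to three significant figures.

The equidistant cylindrical projection with φ₀ = 47.7° has h = 1 (meridians true) and k = cos φ₀ / cos φ along parallels.
Areal scale at 76.6°: h·k = 1.000 × 2.904 = 2.904.
Areal scale at 16.7°: h·k = 1.000 × 0.7026 = 0.7026.
Ratio = 2.904/0.7026 ≈ 4.13.

4.13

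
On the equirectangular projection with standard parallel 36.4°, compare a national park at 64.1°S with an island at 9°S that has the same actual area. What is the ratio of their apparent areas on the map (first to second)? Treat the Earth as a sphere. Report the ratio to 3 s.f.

2.26

With standard parallel φ₀ = 36.4°, the equirectangular projection gives x = Rλ cos φ₀, y = Rφ, so h = 1 and k = cos 36.4° / cos φ.
Areal scale at 64.1°: h·k = 1.000 × 1.843 = 1.843.
Areal scale at 9°: h·k = 1.000 × 0.8149 = 0.8149.
Ratio = 1.843/0.8149 ≈ 2.26.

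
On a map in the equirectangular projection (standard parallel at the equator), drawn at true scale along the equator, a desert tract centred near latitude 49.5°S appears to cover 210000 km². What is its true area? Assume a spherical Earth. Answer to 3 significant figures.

136000 km²

For the equirectangular projection with φ₀ = 0 (plate carrée), h = 1 along meridians and k = sec φ along parallels.
Areal scale = h·k = 1 × sec φ; at 49.5°, h = 1.000, k = 1.540, so h·k = 1.540.
True area = apparent / (areal scale) = 210000 / 1.540 ≈ 136000 km².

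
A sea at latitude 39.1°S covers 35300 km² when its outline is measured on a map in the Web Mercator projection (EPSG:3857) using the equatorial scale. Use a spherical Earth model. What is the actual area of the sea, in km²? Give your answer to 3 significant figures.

21300 km²

Mercator is conformal, so the point scale is isotropic: h = k = sec φ = 1/cos φ.
Areal scale = k² = sec²φ = 1/cos²(39.1°) = 1/0.7760² = 1.660.
True area = apparent / (areal scale) = 35300 / 1.660 ≈ 21300 km².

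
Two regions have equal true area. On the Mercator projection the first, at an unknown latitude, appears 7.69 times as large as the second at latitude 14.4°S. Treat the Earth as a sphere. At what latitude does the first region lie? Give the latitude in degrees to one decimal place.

69.6°

On Mercator, (apparent₁)/(apparent₂) = sec²φ₁ / sec²φ₂ when true areas are equal.
cos²φ₂ / cos²φ₁ = 7.69  ⇒  cos φ₁ = cos 14.4° / √7.69 = 0.9686/2.773 = 0.3493.
φ₁ = arccos(0.3493) ≈ 69.6°.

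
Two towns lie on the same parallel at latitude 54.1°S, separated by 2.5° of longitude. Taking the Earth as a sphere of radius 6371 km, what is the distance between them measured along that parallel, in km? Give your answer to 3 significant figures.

Arc length along a parallel = R cos φ · Δλ (with Δλ in radians).
= 6371 × cos 54.1° × (2.5° × π/180) = 6371 × 0.5864 × 0.04363 ≈ 163 km.

163 km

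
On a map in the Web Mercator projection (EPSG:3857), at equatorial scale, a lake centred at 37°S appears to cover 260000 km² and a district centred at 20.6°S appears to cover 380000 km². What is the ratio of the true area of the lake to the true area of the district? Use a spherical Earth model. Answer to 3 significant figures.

On Mercator the areal scale is sec²φ, so true area = apparent × cos²φ.
True area of lake: 260000 × cos²(37°) = 260000 × 0.6378 = 165800 km².
True area of district: 380000 × cos²(20.6°) = 380000 × 0.8762 = 333000 km².
Ratio = 165800 / 333000 ≈ 0.498.

0.498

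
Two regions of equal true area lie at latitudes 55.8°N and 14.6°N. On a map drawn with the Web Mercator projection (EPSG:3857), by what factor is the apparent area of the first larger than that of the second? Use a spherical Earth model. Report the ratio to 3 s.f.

Mercator is conformal with k = sec φ, so areal scale = k² = sec²φ.
At 55.8°: sec²(55.8°) = 1/0.5621² = 3.165.
At 14.6°: sec²(14.6°) = 1/0.9677² = 1.068.
Ratio = 3.165/1.068 = cos²(14.6°)/cos²(55.8°) ≈ 2.96.

2.96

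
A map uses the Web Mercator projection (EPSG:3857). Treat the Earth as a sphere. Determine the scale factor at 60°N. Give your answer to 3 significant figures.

For Mercator, h = k = sec φ (a conformal cylindrical projection has a single point scale, 1/cos φ).
k = 1/cos 60° = 1/0.5000 = 2.000.

2.00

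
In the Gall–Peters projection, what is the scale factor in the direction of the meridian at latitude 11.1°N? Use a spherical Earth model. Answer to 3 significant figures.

1.39

The Gall–Peters projection is cylindrical equal-area with φ₀ = 45°. Cylindrical equal-area (φ₀ = 45°): h = cos φ / cos 45° along meridians, k = cos 45° / cos φ along parallels; h·k = 1.
h = cos 11.1° / cos 45° = 0.9813/0.7071 = 1.388.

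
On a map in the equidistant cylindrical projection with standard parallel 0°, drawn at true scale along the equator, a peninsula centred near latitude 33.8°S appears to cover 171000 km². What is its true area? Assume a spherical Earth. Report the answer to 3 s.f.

142000 km²

In the plate carrée (x = Rλ, y = Rφ), meridians are true-scale (h = 1) and parallels are stretched by k = sec φ.
Areal scale = h·k = 1 × sec φ; at 33.8°, h = 1.000, k = 1.203, so h·k = 1.203.
True area = apparent / (areal scale) = 171000 / 1.203 ≈ 142000 km².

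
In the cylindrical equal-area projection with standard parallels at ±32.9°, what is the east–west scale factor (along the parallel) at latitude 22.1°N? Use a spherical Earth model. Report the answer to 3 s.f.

A cylindrical equal-area projection with standard parallel φ₀ has meridian scale h = cos φ / cos φ₀ and parallel scale k = cos φ₀ / cos φ (so areas are preserved, h·k = 1).
k = cos 32.9° / cos 22.1° = 0.8396/0.9265 = 0.9062.

0.906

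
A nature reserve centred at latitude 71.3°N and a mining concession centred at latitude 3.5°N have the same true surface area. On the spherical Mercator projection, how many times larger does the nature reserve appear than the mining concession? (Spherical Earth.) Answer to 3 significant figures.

On Mercator, area is exaggerated by sec²φ = 1/cos²φ.
At 71.3°: sec²(71.3°) = 1/0.3206² = 9.728.
At 3.5°: sec²(3.5°) = 1/0.9981² = 1.004.
Ratio = 9.728/1.004 = cos²(3.5°)/cos²(71.3°) ≈ 9.69.

9.69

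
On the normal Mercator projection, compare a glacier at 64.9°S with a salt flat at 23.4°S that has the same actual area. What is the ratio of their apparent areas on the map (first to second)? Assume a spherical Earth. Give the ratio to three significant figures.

Mercator is conformal with k = sec φ, so areal scale = k² = sec²φ.
At 64.9°: sec²(64.9°) = 1/0.4242² = 5.557.
At 23.4°: sec²(23.4°) = 1/0.9178² = 1.187.
Ratio = 5.557/1.187 = cos²(23.4°)/cos²(64.9°) ≈ 4.68.

4.68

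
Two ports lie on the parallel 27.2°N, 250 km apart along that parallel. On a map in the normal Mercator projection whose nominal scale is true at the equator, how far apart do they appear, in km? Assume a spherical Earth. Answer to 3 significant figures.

281 km

Mercator is conformal, so the point scale is isotropic: h = k = sec φ = 1/cos φ.
Along the parallel, k = sec 27.2° = 1/0.8894 = 1.124.
Map distance = 250 × 1.124 ≈ 281 km.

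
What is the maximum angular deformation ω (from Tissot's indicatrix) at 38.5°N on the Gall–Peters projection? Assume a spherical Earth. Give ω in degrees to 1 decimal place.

The Gall–Peters projection is cylindrical equal-area with φ₀ = 45°. For cylindrical equal-area with standard parallel φ₀, h = cos φ / cos φ₀ and k = cos φ₀ / cos φ, so h·k = 1.
At 38.5°: h = 1.107, k = 0.9035; principal scales a = 1.107, b = 0.9035.
sin(ω/2) = (a − b)/(a + b) = 0.2032/2.010 = 0.1011, so ω = 2 arcsin(0.1011) ≈ 11.6°.

11.6°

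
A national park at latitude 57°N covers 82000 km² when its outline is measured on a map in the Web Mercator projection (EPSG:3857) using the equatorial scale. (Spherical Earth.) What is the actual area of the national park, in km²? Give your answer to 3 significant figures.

24300 km²

Mercator is conformal, so the point scale is isotropic: h = k = sec φ = 1/cos φ.
Areal scale = k² = sec²φ = 1/cos²(57°) = 1/0.5446² = 3.371.
True area = apparent / (areal scale) = 82000 / 3.371 ≈ 24300 km².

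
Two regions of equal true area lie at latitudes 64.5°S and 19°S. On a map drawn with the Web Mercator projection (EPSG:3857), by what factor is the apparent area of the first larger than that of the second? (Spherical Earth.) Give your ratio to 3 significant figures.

On Mercator, area is exaggerated by sec²φ = 1/cos²φ.
At 64.5°: sec²(64.5°) = 1/0.4305² = 5.395.
At 19°: sec²(19°) = 1/0.9455² = 1.119.
Ratio = 5.395/1.119 = cos²(19°)/cos²(64.5°) ≈ 4.82.

4.82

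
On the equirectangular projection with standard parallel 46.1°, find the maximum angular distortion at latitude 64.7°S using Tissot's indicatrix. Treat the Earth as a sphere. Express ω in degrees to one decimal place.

The equidistant cylindrical projection with φ₀ = 46.1° has h = 1 (meridians true) and k = cos φ₀ / cos φ along parallels.
At 64.7°: h = 1.000, k = 1.623; principal scales a = 1.623, b = 1.000.
sin(ω/2) = (a − b)/(a + b) = 0.6225/2.623 = 0.2374, so ω = 2 arcsin(0.2374) ≈ 27.5°.

27.5°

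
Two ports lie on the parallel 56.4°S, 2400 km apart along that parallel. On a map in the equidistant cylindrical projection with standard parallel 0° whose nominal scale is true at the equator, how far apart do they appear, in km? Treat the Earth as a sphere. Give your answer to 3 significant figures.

4340 km

Plate carrée maps x = Rλ, y = Rφ. The meridian scale is h = 1 and the parallel scale is k = 1/cos φ = sec φ.
Along the parallel, k = sec 56.4° = 1/0.5534 = 1.807.
Map distance = 2400 × 1.807 ≈ 4340 km.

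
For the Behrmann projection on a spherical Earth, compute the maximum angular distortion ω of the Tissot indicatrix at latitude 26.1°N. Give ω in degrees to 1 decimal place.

The Behrmann projection is cylindrical equal-area with φ₀ = 30°. For cylindrical equal-area with standard parallel φ₀, h = cos φ / cos φ₀ and k = cos φ₀ / cos φ, so h·k = 1.
At 26.1°: h = 1.037, k = 0.9644; principal scales a = 1.037, b = 0.9644.
sin(ω/2) = (a − b)/(a + b) = 0.07259/2.001 = 0.03627, so ω = 2 arcsin(0.03627) ≈ 4.2°.

4.2°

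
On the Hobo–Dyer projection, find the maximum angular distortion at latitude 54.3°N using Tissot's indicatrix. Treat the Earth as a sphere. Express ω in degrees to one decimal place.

The Hobo–Dyer projection is cylindrical equal-area with φ₀ = 37.5°. Cylindrical equal-area (φ₀ = 37.5°): h = cos φ / cos 37.5° along meridians, k = cos 37.5° / cos φ along parallels; h·k = 1.
At 54.3°: h = 0.7355, k = 1.360; principal scales a = 1.360, b = 0.7355.
sin(ω/2) = (a − b)/(a + b) = 0.6240/2.095 = 0.2978, so ω = 2 arcsin(0.2978) ≈ 34.7°.

34.7°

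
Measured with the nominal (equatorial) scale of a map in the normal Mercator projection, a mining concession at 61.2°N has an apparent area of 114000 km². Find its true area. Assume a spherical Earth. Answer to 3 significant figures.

26500 km²

For Mercator, h = k = sec φ (a conformal cylindrical projection has a single point scale, 1/cos φ).
Areal scale = k² = sec²φ = 1/cos²(61.2°) = 1/0.4818² = 4.309.
True area = apparent / (areal scale) = 114000 / 4.309 ≈ 26500 km².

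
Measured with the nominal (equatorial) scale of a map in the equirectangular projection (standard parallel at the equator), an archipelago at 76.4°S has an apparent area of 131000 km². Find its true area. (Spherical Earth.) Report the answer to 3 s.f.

In the plate carrée (x = Rλ, y = Rφ), meridians are true-scale (h = 1) and parallels are stretched by k = sec φ.
Areal scale = h·k = 1 × sec φ; at 76.4°, h = 1.000, k = 4.253, so h·k = 4.253.
True area = apparent / (areal scale) = 131000 / 4.253 ≈ 30800 km².

30800 km²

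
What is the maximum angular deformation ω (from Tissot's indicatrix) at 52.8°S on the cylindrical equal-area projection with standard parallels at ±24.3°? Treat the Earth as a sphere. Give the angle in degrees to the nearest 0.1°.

45.8°

Cylindrical equal-area (φ₀ = 24.3°): h = cos φ / cos 24.3° along meridians, k = cos 24.3° / cos φ along parallels; h·k = 1.
At 52.8°: h = 0.6634, k = 1.507; principal scales a = 1.507, b = 0.6634.
sin(ω/2) = (a − b)/(a + b) = 0.8441/2.171 = 0.3888, so ω = 2 arcsin(0.3888) ≈ 45.8°.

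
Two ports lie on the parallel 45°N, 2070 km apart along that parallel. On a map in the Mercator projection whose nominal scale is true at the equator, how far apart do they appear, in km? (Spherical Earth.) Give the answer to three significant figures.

2930 km

Mercator is conformal, so the point scale is isotropic: h = k = sec φ = 1/cos φ.
Along the parallel, k = sec 45° = 1/0.7071 = 1.414.
Map distance = 2070 × 1.414 ≈ 2930 km.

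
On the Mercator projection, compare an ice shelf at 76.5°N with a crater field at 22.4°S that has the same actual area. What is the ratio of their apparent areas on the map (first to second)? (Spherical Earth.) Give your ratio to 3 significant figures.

15.7

Mercator is conformal with k = sec φ, so areal scale = k² = sec²φ.
At 76.5°: sec²(76.5°) = 1/0.2334² = 18.35.
At 22.4°: sec²(22.4°) = 1/0.9245² = 1.170.
Ratio = 18.35/1.170 = cos²(22.4°)/cos²(76.5°) ≈ 15.7.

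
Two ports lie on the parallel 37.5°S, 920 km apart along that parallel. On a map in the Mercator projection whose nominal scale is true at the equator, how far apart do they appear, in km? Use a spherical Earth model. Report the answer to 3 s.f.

For Mercator, h = k = sec φ (a conformal cylindrical projection has a single point scale, 1/cos φ).
Along the parallel, k = sec 37.5° = 1/0.7934 = 1.260.
Map distance = 920 × 1.260 ≈ 1160 km.

1160 km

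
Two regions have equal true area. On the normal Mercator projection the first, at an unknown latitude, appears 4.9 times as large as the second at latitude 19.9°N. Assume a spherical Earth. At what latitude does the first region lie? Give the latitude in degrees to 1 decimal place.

Mercator areal scale is sec²φ, so apparent-area ratio = sec²φ₁ / sec²φ₂ = cos²φ₂ / cos²φ₁.
cos²φ₂ / cos²φ₁ = 4.9  ⇒  cos φ₁ = cos 19.9° / √4.9 = 0.9403/2.214 = 0.4248.
φ₁ = arccos(0.4248) ≈ 64.9°.

64.9°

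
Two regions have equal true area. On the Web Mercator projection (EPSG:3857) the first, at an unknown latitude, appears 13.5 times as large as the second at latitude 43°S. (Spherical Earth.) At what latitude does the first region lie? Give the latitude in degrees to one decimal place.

78.5°

For equal true areas on Mercator, apparent areas scale as sec²φ, so the ratio is cos²φ₂ / cos²φ₁.
cos²φ₂ / cos²φ₁ = 13.5  ⇒  cos φ₁ = cos 43° / √13.5 = 0.7314/3.674 = 0.1990.
φ₁ = arccos(0.1990) ≈ 78.5°.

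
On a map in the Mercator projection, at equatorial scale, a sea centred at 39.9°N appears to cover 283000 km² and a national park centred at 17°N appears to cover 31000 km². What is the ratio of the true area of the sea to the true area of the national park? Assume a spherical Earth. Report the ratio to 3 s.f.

5.88

Since Mercator area scale is 1/cos²φ, the true area equals the apparent area multiplied by cos²φ.
True area of sea: 283000 × cos²(39.9°) = 283000 × 0.5885 = 166600 km².
True area of national park: 31000 × cos²(17°) = 31000 × 0.9145 = 28350 km².
Ratio = 166600 / 28350 ≈ 5.88.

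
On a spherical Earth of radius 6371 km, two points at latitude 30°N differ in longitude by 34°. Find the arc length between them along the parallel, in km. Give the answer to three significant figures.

3270 km

Arc length along a parallel = R cos φ · Δλ (with Δλ in radians).
= 6371 × cos 30° × (34° × π/180) = 6371 × 0.8660 × 0.5934 ≈ 3270 km.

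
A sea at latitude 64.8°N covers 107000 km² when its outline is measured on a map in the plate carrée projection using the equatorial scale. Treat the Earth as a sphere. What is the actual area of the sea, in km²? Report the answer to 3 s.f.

In the plate carrée (x = Rλ, y = Rφ), meridians are true-scale (h = 1) and parallels are stretched by k = sec φ.
Areal scale = h·k = 1 × sec φ; at 64.8°, h = 1.000, k = 2.349, so h·k = 2.349.
True area = apparent / (areal scale) = 107000 / 2.349 ≈ 45600 km².

45600 km²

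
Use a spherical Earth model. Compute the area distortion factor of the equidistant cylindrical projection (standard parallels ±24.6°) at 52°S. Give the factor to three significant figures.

1.48

In the equirectangular projection with standard parallel φ₀ = 24.6° (x = Rλ cos φ₀, y = Rφ), meridians are true-scale (h = 1) and the parallel scale is k = cos φ₀ / cos φ.
Areal scale = h·k = 1 × cos φ₀ / cos φ; at 52°, h = 1.000, k = 1.477, so h·k = 1.477.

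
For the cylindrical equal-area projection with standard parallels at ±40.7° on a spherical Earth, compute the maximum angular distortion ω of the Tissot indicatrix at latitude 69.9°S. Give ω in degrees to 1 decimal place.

82.5°

Cylindrical equal-area (φ₀ = 40.7°): h = cos φ / cos 40.7° along meridians, k = cos 40.7° / cos φ along parallels; h·k = 1.
At 69.9°: h = 0.4533, k = 2.206; principal scales a = 2.206, b = 0.4533.
sin(ω/2) = (a − b)/(a + b) = 1.753/2.659 = 0.6591, so ω = 2 arcsin(0.6591) ≈ 82.5°.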